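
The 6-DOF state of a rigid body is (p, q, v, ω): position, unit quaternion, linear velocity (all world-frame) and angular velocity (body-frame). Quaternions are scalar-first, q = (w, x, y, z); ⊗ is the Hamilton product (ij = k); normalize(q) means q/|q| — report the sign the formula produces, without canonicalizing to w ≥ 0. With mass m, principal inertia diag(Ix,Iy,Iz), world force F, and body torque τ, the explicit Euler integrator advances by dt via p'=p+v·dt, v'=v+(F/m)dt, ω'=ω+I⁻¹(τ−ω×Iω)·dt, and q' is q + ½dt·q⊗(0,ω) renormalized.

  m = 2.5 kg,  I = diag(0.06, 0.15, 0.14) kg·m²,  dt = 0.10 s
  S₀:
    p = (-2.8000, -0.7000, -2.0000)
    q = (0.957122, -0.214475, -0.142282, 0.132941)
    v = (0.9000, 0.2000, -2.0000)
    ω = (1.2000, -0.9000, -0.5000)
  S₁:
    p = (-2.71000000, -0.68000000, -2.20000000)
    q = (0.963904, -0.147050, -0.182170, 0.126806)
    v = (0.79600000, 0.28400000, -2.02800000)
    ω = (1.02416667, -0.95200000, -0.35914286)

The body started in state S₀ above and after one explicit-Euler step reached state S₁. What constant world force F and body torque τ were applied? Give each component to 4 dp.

rate change Δω = (-0.17583333, -0.05200000, 0.14085714)
precession coupling = (-0.0045, 0.0480, -0.0972)
I·α + gyro = (-0.1100, -0.0300, 0.1000)
v₁ − v₀ = (-0.10400000, 0.08400000, -0.02800000)
F = m·Δv/dt = (-2.6000, 2.1000, -0.7000)

F = (-2.6000, 2.1000, -0.7000)
τ = (-0.1100, -0.0300, 0.1000)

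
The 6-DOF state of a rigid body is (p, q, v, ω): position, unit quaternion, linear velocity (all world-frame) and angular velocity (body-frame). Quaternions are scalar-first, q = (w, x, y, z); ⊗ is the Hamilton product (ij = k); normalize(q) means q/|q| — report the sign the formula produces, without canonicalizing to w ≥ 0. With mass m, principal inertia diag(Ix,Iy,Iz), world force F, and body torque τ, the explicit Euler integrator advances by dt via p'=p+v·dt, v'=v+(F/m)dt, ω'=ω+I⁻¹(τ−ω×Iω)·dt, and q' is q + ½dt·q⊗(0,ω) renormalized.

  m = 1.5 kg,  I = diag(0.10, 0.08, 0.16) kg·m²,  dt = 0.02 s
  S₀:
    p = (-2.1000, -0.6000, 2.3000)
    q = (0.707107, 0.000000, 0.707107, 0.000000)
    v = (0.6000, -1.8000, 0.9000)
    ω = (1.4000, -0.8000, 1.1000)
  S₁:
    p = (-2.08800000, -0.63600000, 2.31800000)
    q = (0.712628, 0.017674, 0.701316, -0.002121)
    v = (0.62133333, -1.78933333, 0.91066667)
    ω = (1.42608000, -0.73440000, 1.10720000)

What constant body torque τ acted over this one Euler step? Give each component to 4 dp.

ω₁ − ω₀ = (0.02608000, 0.06560000, 0.00720000)
ω₀×(Iω₀) = (-0.0704, -0.0924, 0.0224)
τ = I·(Δω/dt) + ω₀×(Iω₀) = (0.0600, 0.1700, 0.0800)

τ = (0.0600, 0.1700, 0.0800)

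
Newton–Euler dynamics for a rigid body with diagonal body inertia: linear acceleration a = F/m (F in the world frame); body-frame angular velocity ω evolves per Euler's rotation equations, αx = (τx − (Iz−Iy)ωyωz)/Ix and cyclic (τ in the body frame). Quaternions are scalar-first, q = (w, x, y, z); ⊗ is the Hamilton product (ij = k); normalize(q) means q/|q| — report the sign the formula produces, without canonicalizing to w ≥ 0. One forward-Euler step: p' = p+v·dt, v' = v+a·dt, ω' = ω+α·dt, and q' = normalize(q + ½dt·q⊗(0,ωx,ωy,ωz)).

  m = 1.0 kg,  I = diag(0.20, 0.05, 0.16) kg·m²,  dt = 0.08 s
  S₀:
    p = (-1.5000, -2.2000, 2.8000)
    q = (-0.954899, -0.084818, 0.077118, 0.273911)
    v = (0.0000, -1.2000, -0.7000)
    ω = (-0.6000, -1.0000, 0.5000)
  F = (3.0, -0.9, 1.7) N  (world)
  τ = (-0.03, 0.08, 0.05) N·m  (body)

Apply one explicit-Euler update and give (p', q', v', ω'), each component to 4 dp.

p' = (-1.5000, -2.2960, 2.7440)
q' = (-0.9581, -0.0493, 0.1103, 0.2597)
v' = (0.2400, -1.2720, -0.5640)
ω' = (-0.5900, -0.8528, 0.5700)

(τ − ω×Iω)/I = (0.1250, 1.8400, 0.8750)
ω' = ω + α·dt = (-0.5900, -0.8528, 0.5700)
q⊗(0,ω) = (-0.1107283, 0.8854094, 0.8329614, -0.3463607)
updated quaternion q' = (-0.9581, -0.0493, 0.1103, 0.2597)
p + v·dt = (-1.5000, -2.2960, 2.7440)
v + (F/m)dt = (0.2400, -1.2720, -0.5640)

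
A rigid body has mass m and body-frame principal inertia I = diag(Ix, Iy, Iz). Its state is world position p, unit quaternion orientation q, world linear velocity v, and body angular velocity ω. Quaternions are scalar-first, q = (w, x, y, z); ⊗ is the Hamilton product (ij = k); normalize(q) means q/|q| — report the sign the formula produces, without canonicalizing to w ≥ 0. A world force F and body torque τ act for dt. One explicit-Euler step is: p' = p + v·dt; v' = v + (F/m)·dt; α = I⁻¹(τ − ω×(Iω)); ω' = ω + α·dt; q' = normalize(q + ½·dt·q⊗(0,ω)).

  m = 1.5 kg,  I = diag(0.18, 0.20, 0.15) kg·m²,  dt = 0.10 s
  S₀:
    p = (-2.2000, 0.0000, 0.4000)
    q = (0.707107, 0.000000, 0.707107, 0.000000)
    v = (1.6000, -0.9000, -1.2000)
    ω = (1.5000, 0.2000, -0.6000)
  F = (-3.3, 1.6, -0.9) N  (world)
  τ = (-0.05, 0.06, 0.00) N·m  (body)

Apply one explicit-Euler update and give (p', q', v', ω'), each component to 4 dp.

α = I⁻¹(τ − ω×Iω) = (-0.3111, 0.4350, -0.0400)
new body rate ω' = (1.4689, 0.2435, -0.6040)
q⊗(0,ω) = (-0.1414214, 0.6363963, 0.1414214, -1.4849247)
q' = normalize(q + ½dt·q⊗(0,ω)) = (0.6977, 0.0317, 0.7118, -0.0740)
p + v·dt = (-2.0400, -0.0900, 0.2800)
new velocity v' = (1.3800, -0.7933, -1.2600)

p' = (-2.0400, -0.0900, 0.2800)
q' = (0.6977, 0.0317, 0.7118, -0.0740)
v' = (1.3800, -0.7933, -1.2600)
ω' = (1.4689, 0.2435, -0.6040)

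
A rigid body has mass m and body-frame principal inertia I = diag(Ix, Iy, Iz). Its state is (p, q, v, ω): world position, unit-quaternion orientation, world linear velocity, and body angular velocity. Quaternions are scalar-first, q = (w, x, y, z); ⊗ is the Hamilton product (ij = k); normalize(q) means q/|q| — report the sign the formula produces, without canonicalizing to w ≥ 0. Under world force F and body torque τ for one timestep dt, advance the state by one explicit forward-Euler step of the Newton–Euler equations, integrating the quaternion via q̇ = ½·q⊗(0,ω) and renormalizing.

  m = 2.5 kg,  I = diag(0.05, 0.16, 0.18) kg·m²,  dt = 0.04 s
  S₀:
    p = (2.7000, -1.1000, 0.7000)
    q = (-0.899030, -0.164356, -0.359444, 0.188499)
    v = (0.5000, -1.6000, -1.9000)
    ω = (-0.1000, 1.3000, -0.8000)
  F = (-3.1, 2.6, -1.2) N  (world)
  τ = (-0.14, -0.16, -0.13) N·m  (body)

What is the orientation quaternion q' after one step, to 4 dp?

q' = (-0.8866, -0.1616, -0.3856, 0.1978)

Hamilton product q⊗(0,ω) = (0.6016408, 0.1324095, -1.3190737, 0.4696168)
q + ½dt·q⊗(0,ω), renormalized = (-0.8866, -0.1616, -0.3856, 0.1978)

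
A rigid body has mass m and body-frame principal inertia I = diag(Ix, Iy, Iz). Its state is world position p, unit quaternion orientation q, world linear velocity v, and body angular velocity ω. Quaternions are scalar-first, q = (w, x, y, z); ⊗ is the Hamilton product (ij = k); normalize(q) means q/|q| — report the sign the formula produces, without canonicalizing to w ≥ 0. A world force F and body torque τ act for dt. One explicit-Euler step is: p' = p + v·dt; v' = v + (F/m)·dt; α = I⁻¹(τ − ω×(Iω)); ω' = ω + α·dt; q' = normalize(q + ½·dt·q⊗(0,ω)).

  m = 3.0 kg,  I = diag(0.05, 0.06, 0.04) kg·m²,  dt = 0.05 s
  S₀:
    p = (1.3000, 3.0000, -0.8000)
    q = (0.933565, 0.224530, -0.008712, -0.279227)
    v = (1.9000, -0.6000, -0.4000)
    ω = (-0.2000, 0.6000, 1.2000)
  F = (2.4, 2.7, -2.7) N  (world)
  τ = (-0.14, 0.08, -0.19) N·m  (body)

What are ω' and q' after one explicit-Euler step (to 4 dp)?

ω' = (-0.3256, 0.6687, 0.9640)
q' = (0.9427, 0.2237, 0.0000, -0.2478)

precession coupling ω×(Iω) = (-0.0144, -0.0024, -0.0012)
angular accel α = (-2.5120, 1.3733, -4.7200)
ω + α·dt = (-0.3256, 0.6687, 0.9640)
2q̇ = q⊗(0,ω) = (0.3852056, -0.0296312, 0.3465484, 1.2532536)
q' = normalize(q + ½dt·q⊗(0,ω)) = (0.9427, 0.2237, 0.0000, -0.2478)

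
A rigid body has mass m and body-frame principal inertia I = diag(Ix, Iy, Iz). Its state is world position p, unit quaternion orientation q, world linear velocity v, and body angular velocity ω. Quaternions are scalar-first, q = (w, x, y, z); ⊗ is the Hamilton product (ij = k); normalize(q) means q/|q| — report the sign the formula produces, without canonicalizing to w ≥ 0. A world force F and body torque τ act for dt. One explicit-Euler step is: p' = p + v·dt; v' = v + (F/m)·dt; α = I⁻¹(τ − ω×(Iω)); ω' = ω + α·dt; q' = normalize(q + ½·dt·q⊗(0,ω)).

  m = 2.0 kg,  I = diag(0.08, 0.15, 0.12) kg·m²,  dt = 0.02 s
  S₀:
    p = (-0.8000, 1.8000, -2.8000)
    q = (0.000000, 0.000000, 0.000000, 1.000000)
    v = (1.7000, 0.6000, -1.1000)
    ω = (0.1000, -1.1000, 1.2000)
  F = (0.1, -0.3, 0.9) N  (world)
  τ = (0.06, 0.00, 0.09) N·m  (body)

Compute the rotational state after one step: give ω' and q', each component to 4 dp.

precession coupling ω×(Iω) = (0.0396, -0.0048, -0.0077)
angular accel α = (0.2550, 0.0320, 0.8142)
new body rate ω' = (0.1051, -1.0994, 1.2163)
2q̇ = q⊗(0,ω) = (-1.2000000, 1.1000000, 0.1000000, 0.0000000)
q + ½dt·q⊗(0,ω), renormalized = (-0.0120, 0.0110, 0.0010, 0.9999)

ω' = (0.1051, -1.0994, 1.2163)
q' = (-0.0120, 0.0110, 0.0010, 0.9999)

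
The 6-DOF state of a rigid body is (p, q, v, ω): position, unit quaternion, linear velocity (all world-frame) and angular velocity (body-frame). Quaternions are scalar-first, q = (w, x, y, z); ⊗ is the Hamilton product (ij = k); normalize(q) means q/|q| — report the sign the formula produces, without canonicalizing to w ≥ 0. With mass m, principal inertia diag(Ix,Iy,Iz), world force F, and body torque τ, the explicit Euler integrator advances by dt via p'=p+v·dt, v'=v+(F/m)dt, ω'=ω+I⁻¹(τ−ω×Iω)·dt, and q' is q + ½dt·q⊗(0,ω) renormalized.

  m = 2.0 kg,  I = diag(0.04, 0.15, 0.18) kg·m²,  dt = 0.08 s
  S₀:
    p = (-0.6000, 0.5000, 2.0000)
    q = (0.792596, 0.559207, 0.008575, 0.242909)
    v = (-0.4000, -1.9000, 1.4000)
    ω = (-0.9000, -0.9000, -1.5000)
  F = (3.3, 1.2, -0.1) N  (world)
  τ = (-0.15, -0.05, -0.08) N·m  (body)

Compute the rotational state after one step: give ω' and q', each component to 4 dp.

α = I⁻¹(τ − ω×Iω) = (-4.7625, 0.9267, -0.9394)
ω' = ω + α·dt = (-1.2810, -0.8259, -1.5752)
q⊗(0,ω) = (0.8753673, -0.5075808, -0.0931440, -1.6844628)
q' = normalize(q + ½dt·q⊗(0,ω)) = (0.8251, 0.5372, 0.0048, 0.1750)

ω' = (-1.2810, -0.8259, -1.5752)
q' = (0.8251, 0.5372, 0.0048, 0.1750)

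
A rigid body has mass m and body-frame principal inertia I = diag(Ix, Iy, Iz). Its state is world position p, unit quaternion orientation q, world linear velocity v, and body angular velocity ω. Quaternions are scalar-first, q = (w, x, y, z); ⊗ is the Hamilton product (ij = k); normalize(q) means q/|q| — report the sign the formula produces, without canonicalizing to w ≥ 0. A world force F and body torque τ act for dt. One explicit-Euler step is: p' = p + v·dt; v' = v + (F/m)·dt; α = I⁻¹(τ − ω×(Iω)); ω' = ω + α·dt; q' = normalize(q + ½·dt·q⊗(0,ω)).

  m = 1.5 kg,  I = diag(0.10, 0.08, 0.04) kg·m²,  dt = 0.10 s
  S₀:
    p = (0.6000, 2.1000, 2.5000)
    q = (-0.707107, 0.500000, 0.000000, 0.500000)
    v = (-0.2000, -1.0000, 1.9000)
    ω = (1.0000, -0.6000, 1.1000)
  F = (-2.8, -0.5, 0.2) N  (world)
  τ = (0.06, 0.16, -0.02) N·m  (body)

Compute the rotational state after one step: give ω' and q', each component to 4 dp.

ω' = (1.0336, -0.4825, 1.0200)
q' = (-0.7572, 0.4781, 0.0187, 0.4447)

α = I⁻¹(τ − ω×Iω) = (0.3360, 1.1750, -0.8000)
ω' = ω + α·dt = (1.0336, -0.4825, 1.0200)
Hamilton product q⊗(0,ω) = (-1.0500000, -0.4071070, 0.3742642, -1.0778177)
q + ½dt·q⊗(0,ω), renormalized = (-0.7572, 0.4781, 0.0187, 0.4447)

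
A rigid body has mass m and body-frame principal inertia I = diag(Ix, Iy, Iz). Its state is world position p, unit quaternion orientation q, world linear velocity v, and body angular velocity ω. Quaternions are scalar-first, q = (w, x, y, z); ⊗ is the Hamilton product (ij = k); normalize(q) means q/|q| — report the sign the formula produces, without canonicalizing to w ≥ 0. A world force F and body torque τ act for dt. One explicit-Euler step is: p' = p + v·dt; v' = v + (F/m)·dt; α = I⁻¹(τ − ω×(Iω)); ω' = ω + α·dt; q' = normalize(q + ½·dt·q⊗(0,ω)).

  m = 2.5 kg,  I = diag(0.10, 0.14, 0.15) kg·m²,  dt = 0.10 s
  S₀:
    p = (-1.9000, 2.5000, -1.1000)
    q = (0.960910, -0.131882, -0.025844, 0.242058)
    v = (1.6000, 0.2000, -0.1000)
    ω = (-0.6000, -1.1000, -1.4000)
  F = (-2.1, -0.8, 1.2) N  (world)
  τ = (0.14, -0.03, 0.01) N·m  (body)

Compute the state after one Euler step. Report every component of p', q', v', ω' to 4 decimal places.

precession coupling ω×(Iω) = (0.0154, -0.0420, 0.0264)
angular accel α = (1.2460, 0.0857, -0.1093)
new body rate ω' = (-0.4754, -1.0914, -1.4109)
Hamilton product q⊗(0,ω) = (0.2313236, -0.2741006, -1.3868706, -1.2157102)
q + ½dt·q⊗(0,ω), renormalized = (0.9682, -0.1449, -0.0948, 0.1805)
p + v·dt = (-1.7400, 2.5200, -1.1100)
v + (F/m)dt = (1.5160, 0.1680, -0.0520)

p' = (-1.7400, 2.5200, -1.1100)
q' = (0.9682, -0.1449, -0.0948, 0.1805)
v' = (1.5160, 0.1680, -0.0520)
ω' = (-0.4754, -1.0914, -1.4109)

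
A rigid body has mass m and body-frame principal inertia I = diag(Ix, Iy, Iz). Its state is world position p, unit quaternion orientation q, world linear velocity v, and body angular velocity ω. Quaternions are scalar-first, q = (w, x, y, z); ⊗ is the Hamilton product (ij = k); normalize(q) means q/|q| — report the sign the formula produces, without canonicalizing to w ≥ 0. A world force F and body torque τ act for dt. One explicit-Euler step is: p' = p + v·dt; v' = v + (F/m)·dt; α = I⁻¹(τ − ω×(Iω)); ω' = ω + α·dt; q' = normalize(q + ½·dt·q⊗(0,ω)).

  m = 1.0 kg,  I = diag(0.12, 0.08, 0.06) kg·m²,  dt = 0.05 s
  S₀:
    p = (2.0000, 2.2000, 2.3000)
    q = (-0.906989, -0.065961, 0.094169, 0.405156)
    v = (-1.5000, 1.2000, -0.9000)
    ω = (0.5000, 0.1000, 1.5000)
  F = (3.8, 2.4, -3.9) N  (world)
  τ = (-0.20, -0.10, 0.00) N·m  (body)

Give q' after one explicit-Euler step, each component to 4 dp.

q' = (-0.9209, -0.0747, 0.0994, 0.3695)

Hamilton product q⊗(0,ω) = (-0.5841704, -0.3527566, 0.2108206, -1.4141641)
q' = normalize(q + ½dt·q⊗(0,ω)) = (-0.9209, -0.0747, 0.0994, 0.3695)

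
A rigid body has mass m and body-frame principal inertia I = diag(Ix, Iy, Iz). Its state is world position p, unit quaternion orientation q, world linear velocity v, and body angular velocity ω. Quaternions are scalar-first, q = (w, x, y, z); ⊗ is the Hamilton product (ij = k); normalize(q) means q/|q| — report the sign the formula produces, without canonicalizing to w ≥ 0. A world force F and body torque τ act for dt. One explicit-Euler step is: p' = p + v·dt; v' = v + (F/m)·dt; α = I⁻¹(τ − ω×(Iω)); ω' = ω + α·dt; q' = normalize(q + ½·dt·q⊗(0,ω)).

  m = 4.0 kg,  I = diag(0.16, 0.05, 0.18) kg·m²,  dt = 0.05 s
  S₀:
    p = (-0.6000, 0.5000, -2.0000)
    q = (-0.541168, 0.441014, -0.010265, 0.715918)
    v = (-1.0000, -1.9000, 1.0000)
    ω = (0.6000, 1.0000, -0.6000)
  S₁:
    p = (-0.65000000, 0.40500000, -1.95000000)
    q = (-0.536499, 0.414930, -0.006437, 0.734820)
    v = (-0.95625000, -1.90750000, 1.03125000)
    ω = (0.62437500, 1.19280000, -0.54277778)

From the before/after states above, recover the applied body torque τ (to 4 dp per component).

τ = (0.0000, 0.2000, 0.1400)

Δω = ω₁−ω₀ = (0.02437500, 0.19280000, 0.05722222)
I·α + gyro = (0.0000, 0.2000, 0.1400)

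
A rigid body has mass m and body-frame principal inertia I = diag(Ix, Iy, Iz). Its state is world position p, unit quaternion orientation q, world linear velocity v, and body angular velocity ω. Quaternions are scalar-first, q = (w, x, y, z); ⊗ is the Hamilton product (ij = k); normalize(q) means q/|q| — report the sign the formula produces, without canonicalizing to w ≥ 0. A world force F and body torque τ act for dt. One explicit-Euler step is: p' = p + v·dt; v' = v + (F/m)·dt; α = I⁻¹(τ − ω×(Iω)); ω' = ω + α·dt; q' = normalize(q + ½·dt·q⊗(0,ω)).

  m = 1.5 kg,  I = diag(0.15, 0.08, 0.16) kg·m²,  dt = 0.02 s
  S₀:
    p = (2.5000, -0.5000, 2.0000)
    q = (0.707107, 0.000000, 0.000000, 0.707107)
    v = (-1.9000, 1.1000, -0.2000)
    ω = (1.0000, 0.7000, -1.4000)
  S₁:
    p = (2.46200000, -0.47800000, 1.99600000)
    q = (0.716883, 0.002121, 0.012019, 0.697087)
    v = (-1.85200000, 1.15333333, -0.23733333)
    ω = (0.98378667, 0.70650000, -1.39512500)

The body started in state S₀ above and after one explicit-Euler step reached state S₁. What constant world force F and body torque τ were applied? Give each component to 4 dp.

F = (3.6000, 4.0000, -2.8000)
τ = (-0.2000, 0.0400, -0.0100)

rate change Δω = (-0.01621333, 0.00650000, 0.00487500)
gyro term ω₀×Iω₀ = (-0.0784, 0.0140, -0.0490)
I·α + gyro = (-0.2000, 0.0400, -0.0100)
v₁ − v₀ = (0.04800000, 0.05333333, -0.03733333)
applied force F = (3.6000, 4.0000, -2.8000)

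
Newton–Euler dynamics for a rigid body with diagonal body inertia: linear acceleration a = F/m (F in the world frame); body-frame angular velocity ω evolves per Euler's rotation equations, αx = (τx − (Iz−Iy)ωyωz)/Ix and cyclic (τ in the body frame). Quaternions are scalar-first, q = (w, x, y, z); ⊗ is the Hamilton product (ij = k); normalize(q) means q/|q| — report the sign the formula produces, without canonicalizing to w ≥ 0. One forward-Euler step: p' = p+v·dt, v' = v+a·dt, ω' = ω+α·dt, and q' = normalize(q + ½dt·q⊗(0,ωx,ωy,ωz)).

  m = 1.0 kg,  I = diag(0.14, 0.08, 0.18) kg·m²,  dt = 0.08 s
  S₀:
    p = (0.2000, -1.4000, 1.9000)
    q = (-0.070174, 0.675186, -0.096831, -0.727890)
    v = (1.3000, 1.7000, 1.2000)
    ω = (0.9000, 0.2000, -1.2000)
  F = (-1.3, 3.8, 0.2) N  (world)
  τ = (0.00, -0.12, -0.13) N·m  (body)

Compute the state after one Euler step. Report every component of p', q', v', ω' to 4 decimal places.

p' = p + v·dt = (0.3040, -1.2640, 1.9960)
v + (F/m)dt = (1.1960, 2.0040, 1.2160)
precession coupling ω×(Iω) = (-0.0240, 0.0432, -0.0108)
α = I⁻¹(τ − ω×Iω) = (0.1714, -2.0400, -0.6622)
new body rate ω' = (0.9137, 0.0368, -1.2530)
Hamilton product q⊗(0,ω) = (-1.4617692, 0.1986186, 0.1410874, 0.3063939)
updated quaternion q' = (-0.1284, 0.6819, -0.0910, -0.7143)

p' = (0.3040, -1.2640, 1.9960)
q' = (-0.1284, 0.6819, -0.0910, -0.7143)
v' = (1.1960, 2.0040, 1.2160)
ω' = (0.9137, 0.0368, -1.2530)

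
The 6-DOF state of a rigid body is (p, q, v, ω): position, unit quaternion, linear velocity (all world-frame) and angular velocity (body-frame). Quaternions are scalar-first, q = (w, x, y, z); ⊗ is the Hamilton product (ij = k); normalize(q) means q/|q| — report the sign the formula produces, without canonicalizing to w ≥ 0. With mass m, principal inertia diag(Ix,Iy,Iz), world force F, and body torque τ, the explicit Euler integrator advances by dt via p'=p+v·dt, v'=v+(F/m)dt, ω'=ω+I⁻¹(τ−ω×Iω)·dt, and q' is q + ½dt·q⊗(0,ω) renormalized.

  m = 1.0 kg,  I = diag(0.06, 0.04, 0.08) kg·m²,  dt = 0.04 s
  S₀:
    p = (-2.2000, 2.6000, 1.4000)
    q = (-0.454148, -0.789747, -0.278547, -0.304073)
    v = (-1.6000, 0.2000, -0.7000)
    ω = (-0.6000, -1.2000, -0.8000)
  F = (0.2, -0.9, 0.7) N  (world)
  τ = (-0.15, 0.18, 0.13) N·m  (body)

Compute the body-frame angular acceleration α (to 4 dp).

gyro term ω×Iω = (0.0384, -0.0096, -0.0144)
α = I⁻¹(τ − ω×Iω) = (-3.1400, 4.7400, 1.8050)

α = (-3.1400, 4.7400, 1.8050)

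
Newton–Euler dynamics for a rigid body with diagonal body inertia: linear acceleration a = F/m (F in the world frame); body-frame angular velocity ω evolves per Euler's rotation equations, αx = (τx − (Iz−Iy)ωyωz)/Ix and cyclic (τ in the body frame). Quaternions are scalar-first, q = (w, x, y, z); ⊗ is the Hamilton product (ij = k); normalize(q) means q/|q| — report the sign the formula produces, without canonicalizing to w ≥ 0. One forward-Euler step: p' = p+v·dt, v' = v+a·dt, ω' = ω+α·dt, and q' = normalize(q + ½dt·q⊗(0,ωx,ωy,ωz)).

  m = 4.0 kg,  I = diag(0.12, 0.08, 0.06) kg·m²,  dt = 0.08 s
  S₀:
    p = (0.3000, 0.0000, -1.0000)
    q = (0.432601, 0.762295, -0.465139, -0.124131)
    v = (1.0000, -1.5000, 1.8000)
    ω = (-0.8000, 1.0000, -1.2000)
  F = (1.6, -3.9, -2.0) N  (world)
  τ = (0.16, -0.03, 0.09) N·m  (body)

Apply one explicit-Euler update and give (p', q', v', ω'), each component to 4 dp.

gyro term ω×Iω = (0.0240, 0.0576, 0.0320)
angular accel α = (1.1333, -1.0950, 0.9667)
ω + α·dt = (-0.7093, 0.9124, -1.1227)
Hamilton product q⊗(0,ω) = (0.9260178, 0.3362170, 1.4466598, -0.1289374)
updated quaternion q' = (0.4685, 0.7738, -0.4063, -0.1290)
p + v·dt = (0.3800, -0.1200, -0.8560)
v + (F/m)dt = (1.0320, -1.5780, 1.7600)

p' = (0.3800, -0.1200, -0.8560)
q' = (0.4685, 0.7738, -0.4063, -0.1290)
v' = (1.0320, -1.5780, 1.7600)
ω' = (-0.7093, 0.9124, -1.1227)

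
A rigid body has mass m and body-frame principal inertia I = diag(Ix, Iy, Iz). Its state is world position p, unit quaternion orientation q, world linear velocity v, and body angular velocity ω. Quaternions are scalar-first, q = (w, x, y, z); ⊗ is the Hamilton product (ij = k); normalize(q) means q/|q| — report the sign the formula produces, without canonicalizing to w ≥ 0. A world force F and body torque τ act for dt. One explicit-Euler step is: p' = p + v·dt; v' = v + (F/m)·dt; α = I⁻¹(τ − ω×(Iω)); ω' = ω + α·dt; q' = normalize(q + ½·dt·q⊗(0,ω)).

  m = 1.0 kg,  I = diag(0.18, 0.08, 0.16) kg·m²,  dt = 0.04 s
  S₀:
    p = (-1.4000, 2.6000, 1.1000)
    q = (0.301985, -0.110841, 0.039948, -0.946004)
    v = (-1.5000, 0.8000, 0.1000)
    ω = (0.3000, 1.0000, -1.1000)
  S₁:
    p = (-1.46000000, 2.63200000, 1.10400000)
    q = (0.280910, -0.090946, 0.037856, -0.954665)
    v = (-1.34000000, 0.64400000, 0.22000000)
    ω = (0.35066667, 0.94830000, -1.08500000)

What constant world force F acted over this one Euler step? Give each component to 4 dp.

v₁ − v₀ = (0.16000000, -0.15600000, 0.12000000)
applied force F = (4.0000, -3.9000, 3.0000)

F = (4.0000, -3.9000, 3.0000)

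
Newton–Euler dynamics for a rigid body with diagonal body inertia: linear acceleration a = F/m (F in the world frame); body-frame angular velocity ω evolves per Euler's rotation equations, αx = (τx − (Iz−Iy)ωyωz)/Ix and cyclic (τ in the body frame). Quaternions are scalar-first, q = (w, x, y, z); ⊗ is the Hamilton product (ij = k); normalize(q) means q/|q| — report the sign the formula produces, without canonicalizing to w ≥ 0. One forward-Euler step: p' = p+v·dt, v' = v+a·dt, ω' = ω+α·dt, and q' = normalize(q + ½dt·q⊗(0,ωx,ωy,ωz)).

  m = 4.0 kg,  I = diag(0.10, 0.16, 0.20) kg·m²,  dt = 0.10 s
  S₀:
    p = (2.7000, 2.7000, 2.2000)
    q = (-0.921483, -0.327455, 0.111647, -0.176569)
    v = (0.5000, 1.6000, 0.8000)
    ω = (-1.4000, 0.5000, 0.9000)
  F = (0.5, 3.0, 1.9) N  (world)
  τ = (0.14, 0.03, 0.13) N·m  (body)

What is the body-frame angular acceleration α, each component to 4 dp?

ω×(Iω) gyroscopic = (0.0180, 0.1260, -0.0420)
angular accel α = (1.2200, -0.6000, 0.8600)

α = (1.2200, -0.6000, 0.8600)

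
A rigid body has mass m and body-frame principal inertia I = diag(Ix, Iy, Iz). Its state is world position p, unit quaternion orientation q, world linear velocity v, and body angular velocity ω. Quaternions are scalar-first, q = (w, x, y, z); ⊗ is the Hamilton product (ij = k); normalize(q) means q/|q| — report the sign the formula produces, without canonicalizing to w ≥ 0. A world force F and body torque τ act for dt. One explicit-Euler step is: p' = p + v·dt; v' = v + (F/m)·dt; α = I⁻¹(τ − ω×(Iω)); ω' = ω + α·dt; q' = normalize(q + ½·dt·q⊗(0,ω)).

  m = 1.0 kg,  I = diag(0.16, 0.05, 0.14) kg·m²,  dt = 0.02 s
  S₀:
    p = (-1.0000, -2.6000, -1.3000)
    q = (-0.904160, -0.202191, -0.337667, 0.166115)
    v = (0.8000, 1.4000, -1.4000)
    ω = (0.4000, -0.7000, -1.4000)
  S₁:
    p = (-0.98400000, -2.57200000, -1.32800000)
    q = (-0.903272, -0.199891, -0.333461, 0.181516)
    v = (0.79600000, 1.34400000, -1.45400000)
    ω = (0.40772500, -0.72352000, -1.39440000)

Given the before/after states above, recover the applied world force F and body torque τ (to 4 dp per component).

F = (-0.2000, -2.8000, -2.7000)
τ = (0.1500, -0.0700, 0.0700)

rate change Δω = (0.00772500, -0.02352000, 0.00560000)
precession coupling = (0.0882, -0.0112, 0.0308)
applied torque τ = (0.1500, -0.0700, 0.0700)
Δv = v₁−v₀ = (-0.00400000, -0.05600000, -0.05400000)
F = m·Δv/dt = (-0.2000, -2.8000, -2.7000)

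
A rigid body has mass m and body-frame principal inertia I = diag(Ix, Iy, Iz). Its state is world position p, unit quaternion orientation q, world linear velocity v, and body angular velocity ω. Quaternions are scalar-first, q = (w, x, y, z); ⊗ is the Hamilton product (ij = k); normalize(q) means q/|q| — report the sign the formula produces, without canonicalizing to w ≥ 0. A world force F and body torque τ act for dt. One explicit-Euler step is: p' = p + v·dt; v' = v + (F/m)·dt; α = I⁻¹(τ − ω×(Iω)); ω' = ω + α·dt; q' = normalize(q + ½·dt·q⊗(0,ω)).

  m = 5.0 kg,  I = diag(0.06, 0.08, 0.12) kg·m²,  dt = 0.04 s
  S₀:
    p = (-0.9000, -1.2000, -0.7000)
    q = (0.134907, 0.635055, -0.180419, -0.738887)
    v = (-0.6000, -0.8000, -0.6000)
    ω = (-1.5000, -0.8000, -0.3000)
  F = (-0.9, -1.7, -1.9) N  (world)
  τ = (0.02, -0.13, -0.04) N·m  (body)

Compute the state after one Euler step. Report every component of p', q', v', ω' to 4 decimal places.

p' = p + v·dt = (-0.9240, -1.2320, -0.7240)
v' = v + a·dt = (-0.6072, -0.8136, -0.6152)
precession coupling ω×(Iω) = (0.0096, -0.0270, 0.0240)
angular accel α = (0.1733, -1.2875, -0.5333)
ω' = ω + α·dt = (-1.4931, -0.8515, -0.3213)
Hamilton product q⊗(0,ω) = (0.5865812, -0.7393444, 1.1909214, -0.8191446)
q + ½dt·q⊗(0,ω), renormalized = (0.1466, 0.6199, -0.1565, -0.7548)

p' = (-0.9240, -1.2320, -0.7240)
q' = (0.1466, 0.6199, -0.1565, -0.7548)
v' = (-0.6072, -0.8136, -0.6152)
ω' = (-1.4931, -0.8515, -0.3213)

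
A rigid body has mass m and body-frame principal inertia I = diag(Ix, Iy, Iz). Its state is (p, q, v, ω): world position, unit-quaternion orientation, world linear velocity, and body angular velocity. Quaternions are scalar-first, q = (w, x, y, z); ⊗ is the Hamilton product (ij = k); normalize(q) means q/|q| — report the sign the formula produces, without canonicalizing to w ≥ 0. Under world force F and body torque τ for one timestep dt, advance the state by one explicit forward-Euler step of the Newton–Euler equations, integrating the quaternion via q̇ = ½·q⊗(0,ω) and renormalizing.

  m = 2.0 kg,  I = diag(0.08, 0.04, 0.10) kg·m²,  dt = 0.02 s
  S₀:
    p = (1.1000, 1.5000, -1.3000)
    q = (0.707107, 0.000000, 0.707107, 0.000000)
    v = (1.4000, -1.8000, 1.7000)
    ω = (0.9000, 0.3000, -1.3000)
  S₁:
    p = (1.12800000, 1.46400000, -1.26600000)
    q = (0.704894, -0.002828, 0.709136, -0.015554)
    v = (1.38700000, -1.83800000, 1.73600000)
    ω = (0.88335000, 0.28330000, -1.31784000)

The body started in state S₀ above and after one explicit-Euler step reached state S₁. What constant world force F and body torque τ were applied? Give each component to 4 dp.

rate change Δω = (-0.01665000, -0.01670000, -0.01784000)
τ = I·(Δω/dt) + ω₀×(Iω₀) = (-0.0900, -0.0100, -0.1000)
Δv = v₁−v₀ = (-0.01300000, -0.03800000, 0.03600000)
applied force F = (-1.3000, -3.8000, 3.6000)

F = (-1.3000, -3.8000, 3.6000)
τ = (-0.0900, -0.0100, -0.1000)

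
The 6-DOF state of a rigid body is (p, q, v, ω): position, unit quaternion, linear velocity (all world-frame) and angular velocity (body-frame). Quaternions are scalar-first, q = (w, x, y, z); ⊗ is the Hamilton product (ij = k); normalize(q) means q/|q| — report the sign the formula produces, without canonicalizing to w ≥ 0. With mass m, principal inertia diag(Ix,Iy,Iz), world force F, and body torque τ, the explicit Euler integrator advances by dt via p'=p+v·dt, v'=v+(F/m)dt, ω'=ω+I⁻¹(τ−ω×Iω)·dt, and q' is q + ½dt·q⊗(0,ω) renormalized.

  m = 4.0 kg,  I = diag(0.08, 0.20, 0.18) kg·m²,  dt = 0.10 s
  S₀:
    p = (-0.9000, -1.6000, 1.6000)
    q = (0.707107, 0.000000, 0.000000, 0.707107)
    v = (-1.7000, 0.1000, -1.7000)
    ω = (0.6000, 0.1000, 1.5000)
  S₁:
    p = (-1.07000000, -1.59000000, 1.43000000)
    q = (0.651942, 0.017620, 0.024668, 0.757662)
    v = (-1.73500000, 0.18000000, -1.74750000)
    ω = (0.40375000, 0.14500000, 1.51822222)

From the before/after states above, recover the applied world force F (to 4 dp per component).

v₁ − v₀ = (-0.03500000, 0.08000000, -0.04750000)
m·(v₁−v₀)/dt = (-1.4000, 3.2000, -1.9000)

F = (-1.4000, 3.2000, -1.9000)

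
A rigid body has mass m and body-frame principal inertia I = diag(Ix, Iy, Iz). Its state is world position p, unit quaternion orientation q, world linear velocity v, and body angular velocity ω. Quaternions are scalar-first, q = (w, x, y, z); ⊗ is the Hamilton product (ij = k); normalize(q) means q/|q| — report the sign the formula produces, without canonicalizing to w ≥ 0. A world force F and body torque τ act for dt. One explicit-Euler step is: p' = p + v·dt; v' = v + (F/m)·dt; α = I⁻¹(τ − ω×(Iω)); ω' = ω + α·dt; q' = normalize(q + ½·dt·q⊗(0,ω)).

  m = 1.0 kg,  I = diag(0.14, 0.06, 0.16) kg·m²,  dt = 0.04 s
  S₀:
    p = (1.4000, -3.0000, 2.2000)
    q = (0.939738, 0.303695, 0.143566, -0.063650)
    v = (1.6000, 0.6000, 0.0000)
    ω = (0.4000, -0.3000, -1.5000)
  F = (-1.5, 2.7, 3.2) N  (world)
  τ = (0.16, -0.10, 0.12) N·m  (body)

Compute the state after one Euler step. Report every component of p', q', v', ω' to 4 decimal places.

new position p' = (1.4640, -2.9760, 2.2000)
v + (F/m)dt = (1.5400, 0.7080, 0.1280)
α = I⁻¹(τ − ω×Iω) = (0.8214, -1.8667, 0.6900)
new body rate ω' = (0.4329, -0.3747, -1.4724)
Hamilton product q⊗(0,ω) = (-0.1738832, 0.1414512, 0.1481611, -1.5581419)
updated quaternion q' = (0.9358, 0.3064, 0.1465, -0.0948)

p' = (1.4640, -2.9760, 2.2000)
q' = (0.9358, 0.3064, 0.1465, -0.0948)
v' = (1.5400, 0.7080, 0.1280)
ω' = (0.4329, -0.3747, -1.4724)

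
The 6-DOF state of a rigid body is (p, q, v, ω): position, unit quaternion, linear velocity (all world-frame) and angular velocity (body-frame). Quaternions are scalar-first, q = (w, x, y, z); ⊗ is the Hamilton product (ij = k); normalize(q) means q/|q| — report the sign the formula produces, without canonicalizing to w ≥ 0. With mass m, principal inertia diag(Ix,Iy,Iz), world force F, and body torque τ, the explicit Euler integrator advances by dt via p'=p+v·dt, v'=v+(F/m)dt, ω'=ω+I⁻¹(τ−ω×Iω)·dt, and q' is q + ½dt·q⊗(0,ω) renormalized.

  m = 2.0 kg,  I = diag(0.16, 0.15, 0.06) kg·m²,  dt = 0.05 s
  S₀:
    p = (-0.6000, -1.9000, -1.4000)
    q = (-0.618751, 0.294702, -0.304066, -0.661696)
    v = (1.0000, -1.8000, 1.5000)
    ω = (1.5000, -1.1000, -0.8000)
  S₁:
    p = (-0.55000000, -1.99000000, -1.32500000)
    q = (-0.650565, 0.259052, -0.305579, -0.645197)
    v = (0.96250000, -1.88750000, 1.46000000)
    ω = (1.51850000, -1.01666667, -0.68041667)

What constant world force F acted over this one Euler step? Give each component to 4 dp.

velocity change Δv = (-0.03750000, -0.08750000, -0.04000000)
applied force F = (-1.5000, -3.5000, -1.6000)

F = (-1.5000, -3.5000, -1.6000)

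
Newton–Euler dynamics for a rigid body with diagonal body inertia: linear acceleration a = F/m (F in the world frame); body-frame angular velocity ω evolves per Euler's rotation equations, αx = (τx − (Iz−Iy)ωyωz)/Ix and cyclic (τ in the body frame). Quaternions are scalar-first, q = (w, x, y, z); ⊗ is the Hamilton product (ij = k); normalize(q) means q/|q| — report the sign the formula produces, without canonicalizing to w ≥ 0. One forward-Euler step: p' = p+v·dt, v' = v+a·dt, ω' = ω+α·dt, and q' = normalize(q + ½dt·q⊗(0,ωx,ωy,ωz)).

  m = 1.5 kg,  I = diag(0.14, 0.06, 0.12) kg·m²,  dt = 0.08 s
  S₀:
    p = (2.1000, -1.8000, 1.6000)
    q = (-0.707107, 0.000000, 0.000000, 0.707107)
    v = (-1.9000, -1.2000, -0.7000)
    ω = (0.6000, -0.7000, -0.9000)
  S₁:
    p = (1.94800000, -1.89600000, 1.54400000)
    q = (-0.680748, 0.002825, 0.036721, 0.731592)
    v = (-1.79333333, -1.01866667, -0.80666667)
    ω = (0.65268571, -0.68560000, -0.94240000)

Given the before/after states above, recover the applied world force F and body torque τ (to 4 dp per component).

F = (2.0000, 3.4000, -2.0000)
τ = (0.1300, 0.0000, -0.0300)

ω₁ − ω₀ = (0.05268571, 0.01440000, -0.04240000)
τ = I·(Δω/dt) + ω₀×(Iω₀) = (0.1300, 0.0000, -0.0300)
Δv = v₁−v₀ = (0.10666667, 0.18133333, -0.10666667)
F = m·Δv/dt = (2.0000, 3.4000, -2.0000)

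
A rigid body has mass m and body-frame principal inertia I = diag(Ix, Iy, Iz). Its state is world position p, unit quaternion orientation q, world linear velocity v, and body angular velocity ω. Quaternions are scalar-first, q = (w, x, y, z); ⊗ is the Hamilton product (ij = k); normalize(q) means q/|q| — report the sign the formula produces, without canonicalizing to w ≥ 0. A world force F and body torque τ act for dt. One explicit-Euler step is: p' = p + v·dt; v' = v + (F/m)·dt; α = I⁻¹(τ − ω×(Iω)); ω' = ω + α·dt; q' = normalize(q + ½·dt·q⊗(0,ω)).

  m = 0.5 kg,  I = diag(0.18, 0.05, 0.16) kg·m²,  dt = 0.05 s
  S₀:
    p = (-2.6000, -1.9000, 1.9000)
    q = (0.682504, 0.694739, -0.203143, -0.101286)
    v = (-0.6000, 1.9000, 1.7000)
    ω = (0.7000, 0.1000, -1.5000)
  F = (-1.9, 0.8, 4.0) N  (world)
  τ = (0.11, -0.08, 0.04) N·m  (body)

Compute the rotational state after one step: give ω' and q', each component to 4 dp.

ω' = (0.7351, 0.0410, -1.4847)
q' = (0.6665, 0.7139, -0.1770, -0.1215)

α = I⁻¹(τ − ω×Iω) = (0.7028, -1.1800, 0.3069)
ω' = ω + α·dt = (0.7351, 0.0410, -1.4847)
q⊗(0,ω) = (-0.6179320, 0.7925959, 1.0394587, -0.8120820)
q' = normalize(q + ½dt·q⊗(0,ω)) = (0.6665, 0.7139, -0.1770, -0.1215)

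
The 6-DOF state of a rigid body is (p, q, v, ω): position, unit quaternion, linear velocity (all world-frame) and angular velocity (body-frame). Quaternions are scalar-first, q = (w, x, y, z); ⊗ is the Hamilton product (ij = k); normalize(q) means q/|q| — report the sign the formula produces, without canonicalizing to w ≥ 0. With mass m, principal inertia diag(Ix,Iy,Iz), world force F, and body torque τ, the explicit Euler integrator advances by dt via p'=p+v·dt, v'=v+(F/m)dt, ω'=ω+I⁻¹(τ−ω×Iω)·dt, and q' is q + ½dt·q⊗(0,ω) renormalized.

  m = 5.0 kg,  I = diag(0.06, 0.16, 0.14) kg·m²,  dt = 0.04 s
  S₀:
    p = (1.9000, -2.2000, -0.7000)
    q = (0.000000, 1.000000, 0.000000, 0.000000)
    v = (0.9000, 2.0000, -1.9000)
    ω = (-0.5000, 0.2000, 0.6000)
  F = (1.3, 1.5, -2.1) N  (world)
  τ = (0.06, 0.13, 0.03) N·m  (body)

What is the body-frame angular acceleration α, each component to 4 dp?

α = (1.0400, 0.6625, 0.2857)

ω×(Iω) gyroscopic = (-0.0024, 0.0240, -0.0100)
angular accel α = (1.0400, 0.6625, 0.2857)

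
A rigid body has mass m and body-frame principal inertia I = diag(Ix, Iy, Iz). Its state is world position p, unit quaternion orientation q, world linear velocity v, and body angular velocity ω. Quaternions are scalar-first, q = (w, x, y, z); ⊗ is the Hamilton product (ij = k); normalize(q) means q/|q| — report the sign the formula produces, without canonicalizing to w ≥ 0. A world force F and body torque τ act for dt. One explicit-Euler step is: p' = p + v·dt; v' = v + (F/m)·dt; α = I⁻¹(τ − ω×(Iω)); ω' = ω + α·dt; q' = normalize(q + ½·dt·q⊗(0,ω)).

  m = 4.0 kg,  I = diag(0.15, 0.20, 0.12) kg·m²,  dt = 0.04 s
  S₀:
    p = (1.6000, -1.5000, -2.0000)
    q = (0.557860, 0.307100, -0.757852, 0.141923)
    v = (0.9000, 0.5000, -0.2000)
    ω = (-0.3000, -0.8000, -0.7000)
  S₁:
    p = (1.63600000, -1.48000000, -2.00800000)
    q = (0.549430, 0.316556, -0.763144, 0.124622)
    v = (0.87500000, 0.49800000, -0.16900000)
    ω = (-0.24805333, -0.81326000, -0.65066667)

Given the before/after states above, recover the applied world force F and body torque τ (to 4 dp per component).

F = (-2.5000, -0.2000, 3.1000)
τ = (0.1500, -0.0600, 0.1600)

rate change Δω = (0.05194667, -0.01326000, 0.04933333)
precession coupling = (-0.0448, 0.0063, 0.0120)
τ = I·(Δω/dt) + ω₀×(Iω₀) = (0.1500, -0.0600, 0.1600)
v₁ − v₀ = (-0.02500000, -0.00200000, 0.03100000)
F = m·Δv/dt = (-2.5000, -0.2000, 3.1000)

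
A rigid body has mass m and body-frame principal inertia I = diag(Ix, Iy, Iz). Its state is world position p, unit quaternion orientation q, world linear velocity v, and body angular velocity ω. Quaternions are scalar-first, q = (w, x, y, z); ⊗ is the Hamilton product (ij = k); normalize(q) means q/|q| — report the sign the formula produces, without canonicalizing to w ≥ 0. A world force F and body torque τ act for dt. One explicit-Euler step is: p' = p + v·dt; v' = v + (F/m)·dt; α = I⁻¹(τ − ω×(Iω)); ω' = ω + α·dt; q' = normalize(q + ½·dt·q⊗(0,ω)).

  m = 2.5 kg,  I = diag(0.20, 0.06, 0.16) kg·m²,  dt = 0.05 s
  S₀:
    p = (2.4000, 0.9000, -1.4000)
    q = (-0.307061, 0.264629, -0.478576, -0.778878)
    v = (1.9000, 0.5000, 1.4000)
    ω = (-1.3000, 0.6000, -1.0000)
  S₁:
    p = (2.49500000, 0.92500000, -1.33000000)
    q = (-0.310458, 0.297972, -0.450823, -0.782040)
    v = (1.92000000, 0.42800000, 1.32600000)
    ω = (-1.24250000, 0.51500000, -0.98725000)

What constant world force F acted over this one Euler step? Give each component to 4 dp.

F = (1.0000, -3.6000, -3.7000)

v₁ − v₀ = (0.02000000, -0.07200000, -0.07400000)
m·(v₁−v₀)/dt = (1.0000, -3.6000, -3.7000)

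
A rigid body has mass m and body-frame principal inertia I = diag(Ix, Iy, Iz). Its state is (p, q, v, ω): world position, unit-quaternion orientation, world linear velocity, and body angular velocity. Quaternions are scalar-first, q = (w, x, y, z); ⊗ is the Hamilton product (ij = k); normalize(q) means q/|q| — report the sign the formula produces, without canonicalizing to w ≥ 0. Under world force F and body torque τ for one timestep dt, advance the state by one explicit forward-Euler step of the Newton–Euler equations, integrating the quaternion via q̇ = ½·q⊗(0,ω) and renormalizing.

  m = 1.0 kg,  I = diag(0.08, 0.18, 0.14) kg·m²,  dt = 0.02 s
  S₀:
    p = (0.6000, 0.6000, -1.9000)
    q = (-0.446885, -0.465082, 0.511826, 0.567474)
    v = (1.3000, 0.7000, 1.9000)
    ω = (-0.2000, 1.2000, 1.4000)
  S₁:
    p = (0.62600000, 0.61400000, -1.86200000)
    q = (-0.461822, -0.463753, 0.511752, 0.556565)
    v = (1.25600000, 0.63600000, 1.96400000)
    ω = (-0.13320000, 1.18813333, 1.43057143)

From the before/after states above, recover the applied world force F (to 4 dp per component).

velocity change Δv = (-0.04400000, -0.06400000, 0.06400000)
applied force F = (-2.2000, -3.2000, 3.2000)

F = (-2.2000, -3.2000, 3.2000)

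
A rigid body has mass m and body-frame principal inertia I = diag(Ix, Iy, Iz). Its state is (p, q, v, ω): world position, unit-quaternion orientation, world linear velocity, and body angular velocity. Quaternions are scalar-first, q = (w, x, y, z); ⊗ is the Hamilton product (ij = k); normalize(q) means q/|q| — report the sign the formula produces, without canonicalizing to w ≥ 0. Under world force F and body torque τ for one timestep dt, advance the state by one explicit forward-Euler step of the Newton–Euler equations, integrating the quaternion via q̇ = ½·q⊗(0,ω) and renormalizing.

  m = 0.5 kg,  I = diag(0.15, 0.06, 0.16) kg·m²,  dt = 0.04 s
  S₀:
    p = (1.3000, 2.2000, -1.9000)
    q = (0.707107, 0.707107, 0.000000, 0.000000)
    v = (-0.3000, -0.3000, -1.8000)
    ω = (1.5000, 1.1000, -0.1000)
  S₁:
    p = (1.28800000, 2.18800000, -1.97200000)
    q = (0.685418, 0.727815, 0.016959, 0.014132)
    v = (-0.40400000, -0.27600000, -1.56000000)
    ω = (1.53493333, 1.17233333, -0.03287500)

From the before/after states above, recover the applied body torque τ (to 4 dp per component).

Δω = ω₁−ω₀ = (0.03493333, 0.07233333, 0.06712500)
ω₀×(Iω₀) = (-0.0110, 0.0015, -0.1485)
applied torque τ = (0.1200, 0.1100, 0.1200)

τ = (0.1200, 0.1100, 0.1200)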